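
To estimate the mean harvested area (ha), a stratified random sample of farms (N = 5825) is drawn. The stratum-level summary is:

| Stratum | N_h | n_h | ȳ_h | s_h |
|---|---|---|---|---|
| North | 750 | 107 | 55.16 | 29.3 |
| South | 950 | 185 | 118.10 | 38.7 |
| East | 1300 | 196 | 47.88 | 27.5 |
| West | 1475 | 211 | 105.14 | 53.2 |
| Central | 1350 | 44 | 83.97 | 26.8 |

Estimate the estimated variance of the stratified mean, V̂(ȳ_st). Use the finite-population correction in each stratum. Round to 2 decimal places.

V̂(ȳ_st) = Σ W_h² (1 − n_h/N_h) s_h²/n_h, with W_h = N_h/N and N = 5825:
  stratum North: (750/5825)²·(1 − 107/750)·29.3²/107 = 0.114033
  stratum South: (950/5825)²·(1 − 185/950)·38.7²/185 = 0.173398
  stratum East: (1300/5825)²·(1 − 196/1300)·27.5²/196 = 0.163204
  stratum West: (1475/5825)²·(1 − 211/1475)·53.2²/211 = 0.737035
  stratum Central: (1350/5825)²·(1 − 44/1350)·26.8²/44 = 0.848207
V̂(ȳ_st) = 2.03588

V̂(ȳ_st) ≈ 2.04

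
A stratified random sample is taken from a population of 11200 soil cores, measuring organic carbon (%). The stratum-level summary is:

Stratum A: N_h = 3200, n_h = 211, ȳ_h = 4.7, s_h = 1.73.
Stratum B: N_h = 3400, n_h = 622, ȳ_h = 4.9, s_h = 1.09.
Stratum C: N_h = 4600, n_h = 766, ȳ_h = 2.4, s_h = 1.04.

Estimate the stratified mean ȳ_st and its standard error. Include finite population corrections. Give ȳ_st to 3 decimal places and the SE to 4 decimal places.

ȳ_st = Σ W_h ȳ_h = (3200·4.7 + 3400·4.9 + 4600·2.4)/11200 = 3.81607
V̂(ȳ_st) = Σ W_h² (1 − n_h/N_h) s_h²/n_h, with W_h = N_h/N and N = 11200:
  stratum A: (3200/11200)²·(1 − 211/3200)·1.73²/211 = 0.00108156
  stratum B: (3400/11200)²·(1 − 622/3400)·1.09²/622 = 0.000143826
  stratum C: (4600/11200)²·(1 − 766/4600)·1.04²/766 = 0.000198523
V̂(ȳ_st) = 0.00142391
SE(ȳ_st) = √0.00142391 = 0.0377347

ȳ_st ≈ 3.816, SE ≈ 0.0377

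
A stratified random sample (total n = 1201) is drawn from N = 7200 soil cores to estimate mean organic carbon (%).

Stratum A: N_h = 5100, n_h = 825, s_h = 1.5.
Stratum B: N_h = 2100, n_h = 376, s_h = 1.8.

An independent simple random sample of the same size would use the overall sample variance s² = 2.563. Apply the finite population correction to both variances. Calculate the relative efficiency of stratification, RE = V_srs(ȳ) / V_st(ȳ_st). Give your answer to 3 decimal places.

V̂(ȳ_st) = Σ W_h² (1 − n_h/N_h) s_h²/n_h, with W_h = N_h/N and N = 7200:
  stratum A: (5100/7200)²·(1 − 825/5100)·1.5²/825 = 0.00114702
  stratum B: (2100/7200)²·(1 − 376/2100)·1.8²/376 = 0.000601795
V_st = 0.00174881
V_srs = (1 − 1201/7200)·2.563/1201 = 0.00177808
Relative efficiency = V_srs / V_st = 0.00177808/0.00174881 = 1.0167

RE ≈ 1.017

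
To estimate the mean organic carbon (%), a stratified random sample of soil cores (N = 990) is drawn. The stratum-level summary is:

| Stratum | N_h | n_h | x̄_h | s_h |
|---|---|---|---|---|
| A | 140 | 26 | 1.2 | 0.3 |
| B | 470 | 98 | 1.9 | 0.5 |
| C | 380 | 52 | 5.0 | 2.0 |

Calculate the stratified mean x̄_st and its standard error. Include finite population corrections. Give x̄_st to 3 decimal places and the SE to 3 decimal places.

x̄_st = Σ W_h x̄_h = (140·1.2 + 470·1.9 + 380·5.0)/990 = 2.99091
V̂(x̄_st) = Σ W_h² (1 − n_h/N_h) s_h²/n_h, with W_h = N_h/N and N = 990:
  stratum A: (140/990)²·(1 − 26/140)·0.3²/26 = 5.63679e-05
  stratum B: (470/990)²·(1 − 98/470)·0.5²/98 = 0.000455076
  stratum C: (380/990)²·(1 − 52/380)·2.0²/52 = 0.00978236
V̂(x̄_st) = 0.0102938
SE(x̄_st) = √0.0102938 = 0.101458

x̄_st ≈ 2.991, SE ≈ 0.101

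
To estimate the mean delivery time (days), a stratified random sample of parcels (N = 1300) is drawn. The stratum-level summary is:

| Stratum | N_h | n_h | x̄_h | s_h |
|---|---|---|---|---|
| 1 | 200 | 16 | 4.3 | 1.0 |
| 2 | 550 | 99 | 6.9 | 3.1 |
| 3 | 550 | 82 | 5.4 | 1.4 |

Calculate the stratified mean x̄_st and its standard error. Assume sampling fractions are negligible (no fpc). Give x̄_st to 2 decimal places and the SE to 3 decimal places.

x̄_st = Σ W_h x̄_h = (200·4.3 + 550·6.9 + 550·5.4)/1300 = 5.86538
V̂(x̄_st) = Σ W_h² s_h²/n_h, with W_h = N_h/N and N = 1300:
  stratum 1: (200/1300)²·1.0²/16 = 0.00147929
  stratum 2: (550/1300)²·3.1²/99 = 0.0173751
  stratum 3: (550/1300)²·1.4²/82 = 0.0042784
V̂(x̄_st) = 0.0231328
SE(x̄_st) = √0.0231328 = 0.152095

x̄_st ≈ 5.87, SE ≈ 0.152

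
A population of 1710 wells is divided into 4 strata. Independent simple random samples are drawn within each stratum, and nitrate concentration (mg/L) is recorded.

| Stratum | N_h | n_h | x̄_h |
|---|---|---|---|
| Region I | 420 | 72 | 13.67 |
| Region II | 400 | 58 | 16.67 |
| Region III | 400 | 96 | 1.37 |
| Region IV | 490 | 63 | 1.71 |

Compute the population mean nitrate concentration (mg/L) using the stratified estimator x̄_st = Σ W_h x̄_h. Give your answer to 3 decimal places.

x̄_st ≈ 8.067

N = Σ N_h = 1710. Stratum weights W_h = N_h/N.
x̄_st = (420·13.67 + 400·16.67 + 400·1.37 + 490·1.71) / 1710 = 8.06743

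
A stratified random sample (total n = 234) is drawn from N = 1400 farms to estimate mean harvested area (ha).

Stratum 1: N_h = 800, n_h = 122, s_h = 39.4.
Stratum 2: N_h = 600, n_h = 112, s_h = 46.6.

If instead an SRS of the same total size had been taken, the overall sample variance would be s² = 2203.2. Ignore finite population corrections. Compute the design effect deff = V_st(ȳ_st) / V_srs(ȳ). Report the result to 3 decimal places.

deff ≈ 0.820

V̂(ȳ_st) = Σ W_h² s_h²/n_h, with W_h = N_h/N and N = 1400:
  stratum 1: (800/1400)²·39.4²/122 = 4.15486
  stratum 2: (600/1400)²·46.6²/112 = 3.56123
V_st = 7.71609
V_srs = s²/n = 2203.2/234 = 9.41538
deff = V_st / V_srs = 7.71609/9.41538 = 0.8195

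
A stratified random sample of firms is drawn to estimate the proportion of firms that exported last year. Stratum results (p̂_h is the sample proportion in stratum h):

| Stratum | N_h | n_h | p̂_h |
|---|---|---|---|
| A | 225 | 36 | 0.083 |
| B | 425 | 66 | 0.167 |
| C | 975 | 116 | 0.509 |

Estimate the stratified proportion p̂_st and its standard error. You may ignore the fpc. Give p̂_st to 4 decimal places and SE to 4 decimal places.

p̂_st ≈ 0.3606, SE ≈ 0.0312

N = 1625; stratum weights W_h = N_h/N.
p̂_st = Σ W_h p̂_h = (225·0.083 + 425·0.167 + 975·0.509)/1625 = 0.36057
V̂(p̂_st) = Σ W_h² p̂_h(1−p̂_h)/(n_h−1):
  stratum A: (225/1625)²·0.083·0.917/35 = 4.16906e-05
  stratum B: (425/1625)²·0.167·0.833/65 = 0.000146393
  stratum C: (975/1625)²·0.509·0.491/115 = 0.000782355
V̂(p̂_st) = 0.000970438; SE = √V̂ = 0.0311519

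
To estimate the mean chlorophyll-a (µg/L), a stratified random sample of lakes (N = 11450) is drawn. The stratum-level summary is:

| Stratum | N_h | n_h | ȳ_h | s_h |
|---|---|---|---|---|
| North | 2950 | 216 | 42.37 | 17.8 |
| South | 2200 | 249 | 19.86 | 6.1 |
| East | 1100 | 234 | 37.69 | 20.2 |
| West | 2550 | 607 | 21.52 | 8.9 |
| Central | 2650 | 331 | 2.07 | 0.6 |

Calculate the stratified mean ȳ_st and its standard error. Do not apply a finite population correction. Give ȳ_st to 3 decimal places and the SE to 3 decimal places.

ȳ_st ≈ 23.625, SE ≈ 0.354

ȳ_st = Σ W_h ȳ_h = (2950·42.37 + 2200·19.86 + 1100·37.69 + 2550·21.52 + 2650·2.07)/11450 = 23.62480
V̂(ȳ_st) = Σ W_h² s_h²/n_h, with W_h = N_h/N and N = 11450:
  stratum North: (2950/11450)²·17.8²/216 = 0.0973687
  stratum South: (2200/11450)²·6.1²/249 = 0.00551689
  stratum East: (1100/11450)²·20.2²/234 = 0.0160939
  stratum West: (2550/11450)²·8.9²/607 = 0.00647233
  stratum Central: (2650/11450)²·0.6²/331 = 5.8258e-05
V̂(ȳ_st) = 0.12551
SE(ȳ_st) = √0.12551 = 0.354274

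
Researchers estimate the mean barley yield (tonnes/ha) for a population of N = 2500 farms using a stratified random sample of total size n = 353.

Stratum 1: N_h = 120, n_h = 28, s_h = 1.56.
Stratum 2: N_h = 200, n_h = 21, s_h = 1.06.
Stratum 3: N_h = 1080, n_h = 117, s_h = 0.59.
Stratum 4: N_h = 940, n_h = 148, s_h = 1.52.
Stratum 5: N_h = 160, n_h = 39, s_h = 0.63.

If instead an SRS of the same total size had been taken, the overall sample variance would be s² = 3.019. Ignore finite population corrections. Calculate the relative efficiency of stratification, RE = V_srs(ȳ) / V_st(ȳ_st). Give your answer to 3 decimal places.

RE ≈ 2.556

V̂(ȳ_st) = Σ W_h² s_h²/n_h, with W_h = N_h/N and N = 2500:
  stratum 1: (120/2500)²·1.56²/28 = 0.000200251
  stratum 2: (200/2500)²·1.06²/21 = 0.00034243
  stratum 3: (1080/2500)²·0.59²/117 = 0.000555246
  stratum 4: (940/2500)²·1.52²/148 = 0.00220699
  stratum 5: (160/2500)²·0.63²/39 = 4.16847e-05
V_st = 0.00334661
V_srs = s²/n = 3.019/353 = 0.00855241
Relative efficiency = V_srs / V_st = 0.00855241/0.00334661 = 2.5555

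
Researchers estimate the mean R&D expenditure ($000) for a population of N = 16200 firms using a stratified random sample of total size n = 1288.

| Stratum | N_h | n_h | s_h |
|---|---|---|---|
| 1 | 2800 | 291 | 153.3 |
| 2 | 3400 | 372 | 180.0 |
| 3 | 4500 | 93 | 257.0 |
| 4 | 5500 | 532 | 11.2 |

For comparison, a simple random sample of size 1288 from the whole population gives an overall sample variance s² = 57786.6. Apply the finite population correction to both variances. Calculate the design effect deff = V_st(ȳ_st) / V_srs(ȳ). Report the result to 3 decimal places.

V̂(ȳ_st) = Σ W_h² (1 − n_h/N_h) s_h²/n_h, with W_h = N_h/N and N = 16200:
  stratum 1: (2800/16200)²·(1 − 291/2800)·153.3²/291 = 2.16182
  stratum 2: (3400/16200)²·(1 − 372/3400)·180.0²/372 = 3.4167
  stratum 3: (4500/16200)²·(1 − 93/4500)·257.0²/93 = 53.6672
  stratum 4: (5500/16200)²·(1 − 532/5500)·11.2²/532 = 0.0245493
V_st = 59.2703
V_srs = (1 − 1288/16200)·57786.6/1288 = 41.2983
deff = V_st / V_srs = 59.2703/41.2983 = 1.4352

deff ≈ 1.435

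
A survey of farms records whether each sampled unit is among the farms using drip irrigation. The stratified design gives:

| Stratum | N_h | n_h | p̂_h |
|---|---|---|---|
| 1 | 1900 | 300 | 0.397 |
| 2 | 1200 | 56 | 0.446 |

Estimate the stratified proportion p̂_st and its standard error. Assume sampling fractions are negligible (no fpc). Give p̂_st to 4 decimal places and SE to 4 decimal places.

N = 3100; stratum weights W_h = N_h/N.
p̂_st = Σ W_h p̂_h = (1900·0.397 + 1200·0.446)/3100 = 0.41597
V̂(p̂_st) = Σ W_h² p̂_h(1−p̂_h)/(n_h−1):
  stratum 1: (1900/3100)²·0.397·0.603/299 = 0.00030076
  stratum 2: (1200/3100)²·0.446·0.554/55 = 0.000673164
V̂(p̂_st) = 0.000973924; SE = √V̂ = 0.0312078

p̂_st ≈ 0.4160, SE ≈ 0.0312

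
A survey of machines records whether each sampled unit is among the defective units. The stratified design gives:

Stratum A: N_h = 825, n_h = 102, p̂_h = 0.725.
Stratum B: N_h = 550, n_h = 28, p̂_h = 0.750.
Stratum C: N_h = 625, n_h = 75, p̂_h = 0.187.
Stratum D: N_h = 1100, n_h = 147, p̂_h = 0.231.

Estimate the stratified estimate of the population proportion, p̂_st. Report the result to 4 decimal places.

p̂_st ≈ 0.4457

N = 3100; stratum weights W_h = N_h/N.
p̂_st = Σ W_h p̂_h = (825·0.725 + 550·0.750 + 625·0.187 + 1100·0.231)/3100 = 0.44568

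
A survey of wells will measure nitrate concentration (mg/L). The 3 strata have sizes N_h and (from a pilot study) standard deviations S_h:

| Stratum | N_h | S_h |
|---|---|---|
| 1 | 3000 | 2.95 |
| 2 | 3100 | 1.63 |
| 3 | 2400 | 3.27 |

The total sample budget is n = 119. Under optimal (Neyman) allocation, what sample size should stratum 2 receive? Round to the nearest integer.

28

Neyman allocation: n_h = n · N_h S_h / Σ N_i S_i, with n = 119.
  stratum 1: N_h·S_h = 3000·2.95 = 8850.00
  stratum 2: N_h·S_h = 3100·1.63 = 5053.00
  stratum 3: N_h·S_h = 2400·3.27 = 7848.00
Σ N_h S_h = 21751.00
n for stratum 2 = 119·5053.00/21751.00 = 27.645 → 28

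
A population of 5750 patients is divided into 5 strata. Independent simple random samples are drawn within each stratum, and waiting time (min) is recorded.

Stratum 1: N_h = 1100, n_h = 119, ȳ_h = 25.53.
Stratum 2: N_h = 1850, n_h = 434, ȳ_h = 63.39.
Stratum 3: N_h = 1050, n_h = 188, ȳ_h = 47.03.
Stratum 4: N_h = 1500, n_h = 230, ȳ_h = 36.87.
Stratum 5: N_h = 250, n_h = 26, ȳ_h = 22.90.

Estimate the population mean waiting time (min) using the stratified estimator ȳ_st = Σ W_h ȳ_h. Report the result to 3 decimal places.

ȳ_st ≈ 44.481

N = Σ N_h = 5750. Stratum weights W_h = N_h/N.
ȳ_st = (1100·25.53 + 1850·63.39 + 1050·47.03 + 1500·36.87 + 250·22.90) / 5750 = 44.48104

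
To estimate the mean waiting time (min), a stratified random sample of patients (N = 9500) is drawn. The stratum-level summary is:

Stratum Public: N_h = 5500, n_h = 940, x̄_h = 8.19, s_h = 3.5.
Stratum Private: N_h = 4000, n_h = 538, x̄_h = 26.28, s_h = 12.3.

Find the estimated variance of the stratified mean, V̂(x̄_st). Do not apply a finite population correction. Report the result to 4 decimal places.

V̂(x̄_st) = Σ W_h² s_h²/n_h, with W_h = N_h/N and N = 9500:
  stratum Public: (5500/9500)²·3.5²/940 = 0.00436804
  stratum Private: (4000/9500)²·12.3²/538 = 0.0498541
V̂(x̄_st) = 0.0542221

V̂(x̄_st) ≈ 0.0542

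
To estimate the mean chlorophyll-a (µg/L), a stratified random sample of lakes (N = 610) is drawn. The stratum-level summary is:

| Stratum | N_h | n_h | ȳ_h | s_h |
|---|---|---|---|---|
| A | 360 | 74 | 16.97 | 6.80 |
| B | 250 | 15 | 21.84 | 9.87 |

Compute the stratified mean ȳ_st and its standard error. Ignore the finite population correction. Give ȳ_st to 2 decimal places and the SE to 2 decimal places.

ȳ_st = Σ W_h ȳ_h = (360·16.97 + 250·21.84)/610 = 18.96590
V̂(ȳ_st) = Σ W_h² s_h²/n_h, with W_h = N_h/N and N = 610:
  stratum A: (360/610)²·6.80²/74 = 0.217636
  stratum B: (250/610)²·9.87²/15 = 1.09085
V̂(ȳ_st) = 1.30848
SE(ȳ_st) = √1.30848 = 1.14389

ȳ_st ≈ 18.97, SE ≈ 1.14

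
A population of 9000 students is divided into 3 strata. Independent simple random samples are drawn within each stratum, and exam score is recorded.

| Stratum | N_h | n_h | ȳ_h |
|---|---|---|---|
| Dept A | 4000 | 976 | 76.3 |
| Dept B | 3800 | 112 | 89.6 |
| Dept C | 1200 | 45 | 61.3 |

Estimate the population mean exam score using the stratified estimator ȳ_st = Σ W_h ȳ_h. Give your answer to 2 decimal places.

N = Σ N_h = 9000. Stratum weights W_h = N_h/N.
ȳ_st = (4000·76.3 + 3800·89.6 + 1200·61.3) / 9000 = 79.9156

ȳ_st ≈ 79.92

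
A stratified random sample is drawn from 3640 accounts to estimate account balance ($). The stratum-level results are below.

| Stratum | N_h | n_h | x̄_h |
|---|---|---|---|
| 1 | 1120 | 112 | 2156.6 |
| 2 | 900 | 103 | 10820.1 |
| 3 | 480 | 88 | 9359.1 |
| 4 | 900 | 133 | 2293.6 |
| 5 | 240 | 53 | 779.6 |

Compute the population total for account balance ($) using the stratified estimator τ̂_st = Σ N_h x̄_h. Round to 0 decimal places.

τ̂_st ≈ 18897194

τ̂_st = Σ N_h x̄_h = 1120·2156.6 + 900·10820.1 + 480·9359.1 + 900·2293.6 + 240·779.6 = 18897194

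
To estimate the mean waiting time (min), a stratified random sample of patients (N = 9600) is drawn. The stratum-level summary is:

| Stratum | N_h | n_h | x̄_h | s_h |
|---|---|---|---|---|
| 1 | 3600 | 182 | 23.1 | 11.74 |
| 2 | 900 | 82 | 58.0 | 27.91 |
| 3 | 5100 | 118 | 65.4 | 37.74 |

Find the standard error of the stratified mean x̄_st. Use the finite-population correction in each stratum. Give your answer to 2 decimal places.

SE(x̄_st) ≈ 1.87

V̂(x̄_st) = Σ W_h² (1 − n_h/N_h) s_h²/n_h, with W_h = N_h/N and N = 9600:
  stratum 1: (3600/9600)²·(1 − 182/3600)·11.74²/182 = 0.101111
  stratum 2: (900/9600)²·(1 − 82/900)·27.91²/82 = 0.0758856
  stratum 3: (5100/9600)²·(1 − 118/5100)·37.74²/118 = 3.32777
V̂(x̄_st) = 3.50477
SE(x̄_st) = √3.50477 = 1.8721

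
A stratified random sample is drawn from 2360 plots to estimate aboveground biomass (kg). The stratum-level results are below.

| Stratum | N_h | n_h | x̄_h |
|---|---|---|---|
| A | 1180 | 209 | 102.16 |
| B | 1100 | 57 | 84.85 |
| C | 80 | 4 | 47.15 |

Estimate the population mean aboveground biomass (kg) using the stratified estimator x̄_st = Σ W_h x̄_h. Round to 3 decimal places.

x̄_st ≈ 92.227

N = Σ N_h = 2360. Stratum weights W_h = N_h/N.
x̄_st = (1180·102.16 + 1100·84.85 + 80·47.15) / 2360 = 92.22703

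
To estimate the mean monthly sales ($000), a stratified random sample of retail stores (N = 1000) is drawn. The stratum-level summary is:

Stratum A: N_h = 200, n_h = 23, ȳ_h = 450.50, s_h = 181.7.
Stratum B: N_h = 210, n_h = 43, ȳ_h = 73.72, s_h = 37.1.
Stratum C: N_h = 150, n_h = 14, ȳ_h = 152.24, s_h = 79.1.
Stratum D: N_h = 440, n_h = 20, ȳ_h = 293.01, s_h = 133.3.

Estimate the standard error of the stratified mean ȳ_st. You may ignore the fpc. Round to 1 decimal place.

V̂(ȳ_st) = Σ W_h² s_h²/n_h, with W_h = N_h/N and N = 1000:
  stratum A: (200/1000)²·181.7²/23 = 57.4172
  stratum B: (210/1000)²·37.1²/43 = 1.41162
  stratum C: (150/1000)²·79.1²/14 = 10.0556
  stratum D: (440/1000)²·133.3²/20 = 172.003
V̂(ȳ_st) = 240.887
SE(ȳ_st) = √240.887 = 15.5205

SE(ȳ_st) ≈ 15.5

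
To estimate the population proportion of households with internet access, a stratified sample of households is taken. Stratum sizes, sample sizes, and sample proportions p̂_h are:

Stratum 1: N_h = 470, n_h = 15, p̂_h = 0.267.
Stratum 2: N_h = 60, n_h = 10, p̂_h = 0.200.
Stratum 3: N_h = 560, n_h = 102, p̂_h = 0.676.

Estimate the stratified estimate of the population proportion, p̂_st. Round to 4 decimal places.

N = 1090; stratum weights W_h = N_h/N.
p̂_st = Σ W_h p̂_h = (470·0.267 + 60·0.200 + 560·0.676)/1090 = 0.47344

p̂_st ≈ 0.4734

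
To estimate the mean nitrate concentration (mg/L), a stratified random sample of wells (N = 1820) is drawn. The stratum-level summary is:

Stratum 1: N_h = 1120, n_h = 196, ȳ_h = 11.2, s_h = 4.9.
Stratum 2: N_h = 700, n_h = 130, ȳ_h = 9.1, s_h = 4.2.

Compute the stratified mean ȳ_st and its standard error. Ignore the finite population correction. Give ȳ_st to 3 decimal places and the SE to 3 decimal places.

ȳ_st ≈ 10.392, SE ≈ 0.258

ȳ_st = Σ W_h ȳ_h = (1120·11.2 + 700·9.1)/1820 = 10.39231
V̂(ȳ_st) = Σ W_h² s_h²/n_h, with W_h = N_h/N and N = 1820:
  stratum 1: (1120/1820)²·4.9²/196 = 0.0463905
  stratum 2: (700/1820)²·4.2²/130 = 0.0200728
V̂(ȳ_st) = 0.0664634
SE(ȳ_st) = √0.0664634 = 0.257805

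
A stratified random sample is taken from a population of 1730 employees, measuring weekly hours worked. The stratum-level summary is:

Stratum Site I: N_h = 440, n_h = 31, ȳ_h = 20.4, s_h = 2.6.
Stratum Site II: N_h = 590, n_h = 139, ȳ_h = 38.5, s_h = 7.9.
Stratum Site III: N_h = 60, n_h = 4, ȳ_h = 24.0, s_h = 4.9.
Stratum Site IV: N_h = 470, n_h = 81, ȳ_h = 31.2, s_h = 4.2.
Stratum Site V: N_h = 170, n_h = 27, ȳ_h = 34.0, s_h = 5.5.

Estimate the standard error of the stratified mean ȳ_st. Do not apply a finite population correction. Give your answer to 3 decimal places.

SE(ȳ_st) ≈ 0.317

V̂(ȳ_st) = Σ W_h² s_h²/n_h, with W_h = N_h/N and N = 1730:
  stratum Site I: (440/1730)²·2.6²/31 = 0.0141058
  stratum Site II: (590/1730)²·7.9²/139 = 0.0522217
  stratum Site III: (60/1730)²·4.9²/4 = 0.00722009
  stratum Site IV: (470/1730)²·4.2²/81 = 0.0160737
  stratum Site V: (170/1730)²·5.5²/27 = 0.0108185
V̂(ȳ_st) = 0.10044
SE(ȳ_st) = √0.10044 = 0.316923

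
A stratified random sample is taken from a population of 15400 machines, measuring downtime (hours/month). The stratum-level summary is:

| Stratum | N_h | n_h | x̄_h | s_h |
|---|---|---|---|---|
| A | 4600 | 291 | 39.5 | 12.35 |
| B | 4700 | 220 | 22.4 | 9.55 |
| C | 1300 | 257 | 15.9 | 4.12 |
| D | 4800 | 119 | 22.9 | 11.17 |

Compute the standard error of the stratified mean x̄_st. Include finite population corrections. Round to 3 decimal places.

V̂(x̄_st) = Σ W_h² (1 − n_h/N_h) s_h²/n_h, with W_h = N_h/N and N = 15400:
  stratum A: (4600/15400)²·(1 − 291/4600)·12.35²/291 = 0.043806
  stratum B: (4700/15400)²·(1 − 220/4700)·9.55²/220 = 0.036806
  stratum C: (1300/15400)²·(1 − 257/1300)·4.12²/257 = 0.000377614
  stratum D: (4800/15400)²·(1 − 119/4800)·11.17²/119 = 0.099334
V̂(x̄_st) = 0.180324
SE(x̄_st) = √0.180324 = 0.424645

SE(x̄_st) ≈ 0.425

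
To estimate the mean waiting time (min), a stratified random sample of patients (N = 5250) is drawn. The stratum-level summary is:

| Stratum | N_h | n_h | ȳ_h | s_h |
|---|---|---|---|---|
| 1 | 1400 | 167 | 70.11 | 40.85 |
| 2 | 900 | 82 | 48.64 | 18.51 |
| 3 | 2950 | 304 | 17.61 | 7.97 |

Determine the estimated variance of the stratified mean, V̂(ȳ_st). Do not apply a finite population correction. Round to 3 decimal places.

V̂(ȳ_st) ≈ 0.899

V̂(ȳ_st) = Σ W_h² s_h²/n_h, with W_h = N_h/N and N = 5250:
  stratum 1: (1400/5250)²·40.85²/167 = 0.710567
  stratum 2: (900/5250)²·18.51²/82 = 0.122791
  stratum 3: (2950/5250)²·7.97²/304 = 0.0659733
V̂(ȳ_st) = 0.899331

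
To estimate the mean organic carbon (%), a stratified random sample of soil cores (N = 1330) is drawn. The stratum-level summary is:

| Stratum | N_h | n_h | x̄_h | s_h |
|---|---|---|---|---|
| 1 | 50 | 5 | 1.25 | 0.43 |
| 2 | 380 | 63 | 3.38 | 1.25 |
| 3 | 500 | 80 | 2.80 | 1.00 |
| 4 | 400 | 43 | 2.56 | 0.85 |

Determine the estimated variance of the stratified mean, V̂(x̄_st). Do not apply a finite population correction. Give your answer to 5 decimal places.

V̂(x̄_st) = Σ W_h² s_h²/n_h, with W_h = N_h/N and N = 1330:
  stratum 1: (50/1330)²·0.43²/5 = 5.22641e-05
  stratum 2: (380/1330)²·1.25²/63 = 0.00202462
  stratum 3: (500/1330)²·1.00²/80 = 0.00176663
  stratum 4: (400/1330)²·0.85²/43 = 0.0015198
V̂(x̄_st) = 0.00536332

V̂(x̄_st) ≈ 0.00536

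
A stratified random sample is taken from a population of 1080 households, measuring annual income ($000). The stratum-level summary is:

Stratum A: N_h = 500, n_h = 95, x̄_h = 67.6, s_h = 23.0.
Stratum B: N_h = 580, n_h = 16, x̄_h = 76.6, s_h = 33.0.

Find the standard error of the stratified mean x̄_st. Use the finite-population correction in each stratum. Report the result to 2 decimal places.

SE(x̄_st) ≈ 4.48

V̂(x̄_st) = Σ W_h² (1 − n_h/N_h) s_h²/n_h, with W_h = N_h/N and N = 1080:
  stratum A: (500/1080)²·(1 − 95/500)·23.0²/95 = 0.96674
  stratum B: (580/1080)²·(1 − 16/580)·33.0²/16 = 19.0883
V̂(x̄_st) = 20.055
SE(x̄_st) = √20.055 = 4.47829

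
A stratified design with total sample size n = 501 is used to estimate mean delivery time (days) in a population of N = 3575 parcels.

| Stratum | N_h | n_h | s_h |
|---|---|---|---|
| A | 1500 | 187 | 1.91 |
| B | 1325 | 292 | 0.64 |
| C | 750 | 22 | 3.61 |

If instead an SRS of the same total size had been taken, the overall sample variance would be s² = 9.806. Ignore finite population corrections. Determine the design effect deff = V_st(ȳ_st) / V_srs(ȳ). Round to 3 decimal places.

V̂(ȳ_st) = Σ W_h² s_h²/n_h, with W_h = N_h/N and N = 3575:
  stratum A: (1500/3575)²·1.91²/187 = 0.00343444
  stratum B: (1325/3575)²·0.64²/292 = 0.000192689
  stratum C: (750/3575)²·3.61²/22 = 0.0260713
V_st = 0.0296984
V_srs = s²/n = 9.806/501 = 0.0195729
deff = V_st / V_srs = 0.0296984/0.0195729 = 1.5173

deff ≈ 1.517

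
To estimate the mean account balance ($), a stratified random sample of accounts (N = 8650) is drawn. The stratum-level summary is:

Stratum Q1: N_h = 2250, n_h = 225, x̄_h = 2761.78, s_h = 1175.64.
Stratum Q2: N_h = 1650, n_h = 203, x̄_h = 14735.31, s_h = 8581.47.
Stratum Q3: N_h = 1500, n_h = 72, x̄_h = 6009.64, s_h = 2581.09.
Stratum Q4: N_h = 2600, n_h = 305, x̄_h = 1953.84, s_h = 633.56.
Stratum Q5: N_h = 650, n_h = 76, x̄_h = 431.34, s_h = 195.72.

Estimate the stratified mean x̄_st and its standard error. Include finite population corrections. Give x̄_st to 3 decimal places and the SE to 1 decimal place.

x̄_st = Σ W_h x̄_h = (2250·2761.78 + 1650·14735.31 + 1500·6009.64 + 2600·1953.84 + 650·431.34)/8650 = 5190.99208
V̂(x̄_st) = Σ W_h² (1 − n_h/N_h) s_h²/n_h, with W_h = N_h/N and N = 8650:
  stratum Q1: (2250/8650)²·(1 − 225/2250)·1175.64²/225 = 374.06
  stratum Q2: (1650/8650)²·(1 − 203/1650)·8581.47²/203 = 11575.7
  stratum Q3: (1500/8650)²·(1 − 72/1500)·2581.09²/72 = 2648.87
  stratum Q4: (2600/8650)²·(1 − 305/2600)·633.56²/305 = 104.954
  stratum Q5: (650/8650)²·(1 − 76/650)·195.72²/76 = 2.51333
V̂(x̄_st) = 14706.1
SE(x̄_st) = √14706.1 = 121.269

x̄_st ≈ 5190.992, SE ≈ 121.3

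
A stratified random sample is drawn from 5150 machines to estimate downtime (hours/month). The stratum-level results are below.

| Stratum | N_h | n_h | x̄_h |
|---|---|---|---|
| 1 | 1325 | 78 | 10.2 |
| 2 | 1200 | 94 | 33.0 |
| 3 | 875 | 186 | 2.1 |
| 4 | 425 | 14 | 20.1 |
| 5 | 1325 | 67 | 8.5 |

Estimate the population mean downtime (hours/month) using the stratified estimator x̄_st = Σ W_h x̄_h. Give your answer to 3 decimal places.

x̄_st ≈ 14.516

N = Σ N_h = 5150. Stratum weights W_h = N_h/N.
x̄_st = (1325·10.2 + 1200·33.0 + 875·2.1 + 425·20.1 + 1325·8.5) / 5150 = 14.51602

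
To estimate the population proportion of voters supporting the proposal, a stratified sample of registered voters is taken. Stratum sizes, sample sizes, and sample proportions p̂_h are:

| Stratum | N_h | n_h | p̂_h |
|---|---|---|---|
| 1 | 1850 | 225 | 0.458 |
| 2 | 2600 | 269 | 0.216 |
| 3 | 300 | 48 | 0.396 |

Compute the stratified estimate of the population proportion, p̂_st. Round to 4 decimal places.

N = 4750; stratum weights W_h = N_h/N.
p̂_st = Σ W_h p̂_h = (1850·0.458 + 2600·0.216 + 300·0.396)/4750 = 0.32162

p̂_st ≈ 0.3216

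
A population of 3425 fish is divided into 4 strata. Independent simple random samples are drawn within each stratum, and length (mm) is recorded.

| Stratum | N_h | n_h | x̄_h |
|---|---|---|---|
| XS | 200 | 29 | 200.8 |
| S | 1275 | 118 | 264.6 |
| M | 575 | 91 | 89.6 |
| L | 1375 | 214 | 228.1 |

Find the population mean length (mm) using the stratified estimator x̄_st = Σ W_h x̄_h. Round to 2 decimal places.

N = Σ N_h = 3425. Stratum weights W_h = N_h/N.
x̄_st = (200·200.8 + 1275·264.6 + 575·89.6 + 1375·228.1) / 3425 = 216.8416

x̄_st ≈ 216.84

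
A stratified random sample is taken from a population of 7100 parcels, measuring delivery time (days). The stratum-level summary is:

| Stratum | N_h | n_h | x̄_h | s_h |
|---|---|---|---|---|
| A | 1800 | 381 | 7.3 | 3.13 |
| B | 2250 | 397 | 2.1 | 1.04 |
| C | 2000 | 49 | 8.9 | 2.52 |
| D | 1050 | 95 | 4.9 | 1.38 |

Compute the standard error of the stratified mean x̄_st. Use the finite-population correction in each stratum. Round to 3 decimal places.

SE(x̄_st) ≈ 0.109

V̂(x̄_st) = Σ W_h² (1 − n_h/N_h) s_h²/n_h, with W_h = N_h/N and N = 7100:
  stratum A: (1800/7100)²·(1 − 381/1800)·3.13²/381 = 0.00130287
  stratum B: (2250/7100)²·(1 − 397/2250)·1.04²/397 = 0.000225329
  stratum C: (2000/7100)²·(1 − 49/2000)·2.52²/49 = 0.0100317
  stratum D: (1050/7100)²·(1 − 95/1050)·1.38²/95 = 0.000398759
V̂(x̄_st) = 0.0119587
SE(x̄_st) = √0.0119587 = 0.109356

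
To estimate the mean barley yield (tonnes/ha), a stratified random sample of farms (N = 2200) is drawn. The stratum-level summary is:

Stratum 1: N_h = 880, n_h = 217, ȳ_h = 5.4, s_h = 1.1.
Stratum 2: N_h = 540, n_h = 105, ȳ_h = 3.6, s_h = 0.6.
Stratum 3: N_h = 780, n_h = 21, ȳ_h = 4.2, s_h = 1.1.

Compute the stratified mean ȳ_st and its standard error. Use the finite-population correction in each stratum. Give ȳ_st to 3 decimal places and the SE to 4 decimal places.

ȳ_st = Σ W_h ȳ_h = (880·5.4 + 540·3.6 + 780·4.2)/2200 = 4.53273
V̂(ȳ_st) = Σ W_h² (1 − n_h/N_h) s_h²/n_h, with W_h = N_h/N and N = 2200:
  stratum 1: (880/2200)²·(1 − 217/880)·1.1²/217 = 0.000672166
  stratum 2: (540/2200)²·(1 − 105/540)·0.6²/105 = 0.000166399
  stratum 3: (780/2200)²·(1 − 21/780)·1.1²/21 = 0.00704786
V̂(ȳ_st) = 0.00788642
SE(ȳ_st) = √0.00788642 = 0.0888055

ȳ_st ≈ 4.533, SE ≈ 0.0888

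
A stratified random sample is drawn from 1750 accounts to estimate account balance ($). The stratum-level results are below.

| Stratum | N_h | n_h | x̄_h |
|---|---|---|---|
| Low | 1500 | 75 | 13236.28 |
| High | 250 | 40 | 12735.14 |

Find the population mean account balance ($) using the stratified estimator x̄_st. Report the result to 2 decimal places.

N = Σ N_h = 1750. Stratum weights W_h = N_h/N.
x̄_st = (1500·13236.28 + 250·12735.14) / 1750 = 13164.6886

x̄_st ≈ 13164.69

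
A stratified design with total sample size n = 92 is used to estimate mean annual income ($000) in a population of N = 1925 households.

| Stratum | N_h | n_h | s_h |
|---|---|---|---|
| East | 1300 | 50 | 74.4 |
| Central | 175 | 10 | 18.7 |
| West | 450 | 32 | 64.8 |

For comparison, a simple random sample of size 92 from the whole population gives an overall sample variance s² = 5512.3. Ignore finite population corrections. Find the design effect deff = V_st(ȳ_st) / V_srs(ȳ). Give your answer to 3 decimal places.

deff ≈ 0.967

V̂(ȳ_st) = Σ W_h² s_h²/n_h, with W_h = N_h/N and N = 1925:
  stratum East: (1300/1925)²·74.4²/50 = 50.4895
  stratum Central: (175/1925)²·18.7²/10 = 0.289
  stratum West: (450/1925)²·64.8²/32 = 7.17073
V_st = 57.9492
V_srs = s²/n = 5512.3/92 = 59.9163
deff = V_st / V_srs = 57.9492/59.9163 = 0.9672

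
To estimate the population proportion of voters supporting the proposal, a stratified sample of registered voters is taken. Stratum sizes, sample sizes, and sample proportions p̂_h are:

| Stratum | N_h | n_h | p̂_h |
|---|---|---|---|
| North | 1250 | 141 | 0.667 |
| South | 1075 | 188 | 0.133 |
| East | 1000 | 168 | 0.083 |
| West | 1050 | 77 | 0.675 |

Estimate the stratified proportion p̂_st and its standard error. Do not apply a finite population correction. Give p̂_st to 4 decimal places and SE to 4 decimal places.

N = 4375; stratum weights W_h = N_h/N.
p̂_st = Σ W_h p̂_h = (1250·0.667 + 1075·0.133 + 1000·0.083 + 1050·0.675)/4375 = 0.40422
V̂(p̂_st) = Σ W_h² p̂_h(1−p̂_h)/(n_h−1):
  stratum North: (1250/4375)²·0.667·0.333/140 = 0.000129511
  stratum South: (1075/4375)²·0.133·0.867/187 = 3.72297e-05
  stratum East: (1000/4375)²·0.083·0.917/167 = 2.38108e-05
  stratum West: (1050/4375)²·0.675·0.325/76 = 0.000166263
V̂(p̂_st) = 0.000356815; SE = √V̂ = 0.0188895

p̂_st ≈ 0.4042, SE ≈ 0.0189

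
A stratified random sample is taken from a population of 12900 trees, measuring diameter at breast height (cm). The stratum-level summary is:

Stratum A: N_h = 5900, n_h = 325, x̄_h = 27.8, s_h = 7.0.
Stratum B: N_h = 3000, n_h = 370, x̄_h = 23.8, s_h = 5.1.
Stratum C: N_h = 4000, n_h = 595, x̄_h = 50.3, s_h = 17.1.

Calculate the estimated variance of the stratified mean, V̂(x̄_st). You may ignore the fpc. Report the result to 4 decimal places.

V̂(x̄_st) ≈ 0.0826

V̂(x̄_st) = Σ W_h² s_h²/n_h, with W_h = N_h/N and N = 12900:
  stratum A: (5900/12900)²·7.0²/325 = 0.0315382
  stratum B: (3000/12900)²·5.1²/370 = 0.00380191
  stratum C: (4000/12900)²·17.1²/595 = 0.0472515
V̂(x̄_st) = 0.0825917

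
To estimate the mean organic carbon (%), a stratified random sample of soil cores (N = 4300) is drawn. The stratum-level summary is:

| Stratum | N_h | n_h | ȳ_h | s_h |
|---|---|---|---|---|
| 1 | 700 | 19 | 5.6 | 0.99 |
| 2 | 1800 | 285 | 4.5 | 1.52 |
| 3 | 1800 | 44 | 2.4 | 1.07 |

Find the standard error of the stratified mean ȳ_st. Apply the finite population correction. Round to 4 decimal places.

SE(ȳ_st) ≈ 0.0835

V̂(ȳ_st) = Σ W_h² (1 − n_h/N_h) s_h²/n_h, with W_h = N_h/N and N = 4300:
  stratum 1: (700/4300)²·(1 − 19/700)·0.99²/19 = 0.00132992
  stratum 2: (1800/4300)²·(1 − 285/1800)·1.52²/285 = 0.00119561
  stratum 3: (1800/4300)²·(1 − 44/1800)·1.07²/44 = 0.0044481
V̂(ȳ_st) = 0.00697364
SE(ȳ_st) = √0.00697364 = 0.0835083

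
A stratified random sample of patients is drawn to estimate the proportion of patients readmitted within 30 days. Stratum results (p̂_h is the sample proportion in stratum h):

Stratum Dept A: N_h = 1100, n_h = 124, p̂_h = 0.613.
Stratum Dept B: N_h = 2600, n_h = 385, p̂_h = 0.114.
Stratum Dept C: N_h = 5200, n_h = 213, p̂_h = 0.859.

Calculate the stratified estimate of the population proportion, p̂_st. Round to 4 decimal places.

N = 8900; stratum weights W_h = N_h/N.
p̂_st = Σ W_h p̂_h = (1100·0.613 + 2600·0.114 + 5200·0.859)/8900 = 0.61096

p̂_st ≈ 0.6110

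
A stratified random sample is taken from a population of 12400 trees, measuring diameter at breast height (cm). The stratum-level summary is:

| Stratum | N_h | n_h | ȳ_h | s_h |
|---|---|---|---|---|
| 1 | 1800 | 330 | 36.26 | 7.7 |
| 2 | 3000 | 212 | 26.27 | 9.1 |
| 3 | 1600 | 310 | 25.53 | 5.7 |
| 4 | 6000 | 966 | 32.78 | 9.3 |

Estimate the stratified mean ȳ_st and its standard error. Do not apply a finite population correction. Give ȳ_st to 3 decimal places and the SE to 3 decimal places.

ȳ_st = Σ W_h ȳ_h = (1800·36.26 + 3000·26.27 + 1600·25.53 + 6000·32.78)/12400 = 30.77468
V̂(ȳ_st) = Σ W_h² s_h²/n_h, with W_h = N_h/N and N = 12400:
  stratum 1: (1800/12400)²·7.7²/330 = 0.0037859
  stratum 2: (3000/12400)²·9.1²/212 = 0.0228637
  stratum 3: (1600/12400)²·5.7²/310 = 0.00174496
  stratum 4: (6000/12400)²·9.3²/966 = 0.0209627
V̂(ȳ_st) = 0.0493573
SE(ȳ_st) = √0.0493573 = 0.222165

ȳ_st ≈ 30.775, SE ≈ 0.222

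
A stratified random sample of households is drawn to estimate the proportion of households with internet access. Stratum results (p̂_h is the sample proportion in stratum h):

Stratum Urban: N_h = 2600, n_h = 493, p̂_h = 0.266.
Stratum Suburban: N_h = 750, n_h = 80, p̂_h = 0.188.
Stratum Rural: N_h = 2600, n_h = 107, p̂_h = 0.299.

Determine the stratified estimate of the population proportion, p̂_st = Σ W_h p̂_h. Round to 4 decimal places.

N = 5950; stratum weights W_h = N_h/N.
p̂_st = Σ W_h p̂_h = (2600·0.266 + 750·0.188 + 2600·0.299)/5950 = 0.27059

p̂_st ≈ 0.2706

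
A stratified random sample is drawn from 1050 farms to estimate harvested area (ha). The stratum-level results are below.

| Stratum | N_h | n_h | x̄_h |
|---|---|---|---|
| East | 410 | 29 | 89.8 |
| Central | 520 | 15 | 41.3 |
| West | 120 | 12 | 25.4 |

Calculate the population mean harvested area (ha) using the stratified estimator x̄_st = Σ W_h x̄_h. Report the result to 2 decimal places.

N = Σ N_h = 1050. Stratum weights W_h = N_h/N.
x̄_st = (410·89.8 + 520·41.3 + 120·25.4) / 1050 = 58.4210

x̄_st ≈ 58.42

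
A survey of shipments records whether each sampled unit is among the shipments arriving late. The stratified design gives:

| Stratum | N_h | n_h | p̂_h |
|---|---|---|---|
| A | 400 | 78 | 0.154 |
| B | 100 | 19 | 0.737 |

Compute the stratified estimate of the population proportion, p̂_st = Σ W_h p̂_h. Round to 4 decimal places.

N = 500; stratum weights W_h = N_h/N.
p̂_st = Σ W_h p̂_h = (400·0.154 + 100·0.737)/500 = 0.27060

p̂_st ≈ 0.2706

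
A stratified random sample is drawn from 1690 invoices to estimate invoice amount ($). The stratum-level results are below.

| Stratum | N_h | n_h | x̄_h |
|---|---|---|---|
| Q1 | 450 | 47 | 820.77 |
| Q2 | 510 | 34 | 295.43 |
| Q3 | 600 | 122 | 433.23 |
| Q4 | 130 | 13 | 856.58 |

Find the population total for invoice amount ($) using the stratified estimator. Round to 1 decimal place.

τ̂_st ≈ 891309.2

τ̂_st = Σ N_h x̄_h = 450·820.77 + 510·295.43 + 600·433.23 + 130·856.58 = 891309.2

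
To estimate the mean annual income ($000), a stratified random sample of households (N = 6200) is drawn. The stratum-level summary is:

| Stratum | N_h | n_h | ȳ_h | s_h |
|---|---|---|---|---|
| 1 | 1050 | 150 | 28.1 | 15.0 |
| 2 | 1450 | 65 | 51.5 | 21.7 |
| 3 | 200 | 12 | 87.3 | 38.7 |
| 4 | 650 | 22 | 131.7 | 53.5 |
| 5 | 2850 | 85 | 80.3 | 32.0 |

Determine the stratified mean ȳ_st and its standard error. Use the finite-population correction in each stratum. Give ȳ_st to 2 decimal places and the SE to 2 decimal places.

ȳ_st = Σ W_h ȳ_h = (1050·28.1 + 1450·51.5 + 200·87.3 + 650·131.7 + 2850·80.3)/6200 = 70.33871
V̂(ȳ_st) = Σ W_h² (1 − n_h/N_h) s_h²/n_h, with W_h = N_h/N and N = 6200:
  stratum 1: (1050/6200)²·(1 − 150/1050)·15.0²/150 = 0.0368757
  stratum 2: (1450/6200)²·(1 − 65/1450)·21.7²/65 = 0.378478
  stratum 3: (200/6200)²·(1 − 12/200)·38.7²/12 = 0.12208
  stratum 4: (650/6200)²·(1 − 22/650)·53.5²/22 = 1.38158
  stratum 5: (2850/6200)²·(1 − 85/2850)·32.0²/85 = 2.46966
V̂(ȳ_st) = 4.38867
SE(ȳ_st) = √4.38867 = 2.09492

ȳ_st ≈ 70.34, SE ≈ 2.09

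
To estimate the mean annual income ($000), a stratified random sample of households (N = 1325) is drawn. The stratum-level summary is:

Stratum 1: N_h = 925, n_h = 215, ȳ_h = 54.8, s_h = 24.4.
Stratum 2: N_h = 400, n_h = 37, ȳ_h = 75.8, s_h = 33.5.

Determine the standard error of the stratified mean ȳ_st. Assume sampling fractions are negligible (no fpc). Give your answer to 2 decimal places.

V̂(ȳ_st) = Σ W_h² s_h²/n_h, with W_h = N_h/N and N = 1325:
  stratum 1: (925/1325)²·24.4²/215 = 1.34956
  stratum 2: (400/1325)²·33.5²/37 = 2.76424
V̂(ȳ_st) = 4.1138
SE(ȳ_st) = √4.1138 = 2.02825

SE(ȳ_st) ≈ 2.03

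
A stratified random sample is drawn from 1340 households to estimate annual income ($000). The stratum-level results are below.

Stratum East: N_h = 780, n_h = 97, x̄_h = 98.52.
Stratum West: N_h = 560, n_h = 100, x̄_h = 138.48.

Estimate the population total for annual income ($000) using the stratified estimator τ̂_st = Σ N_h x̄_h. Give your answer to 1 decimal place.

τ̂_st = Σ N_h x̄_h = 780·98.52 + 560·138.48 = 154394.4

τ̂_st ≈ 154394.4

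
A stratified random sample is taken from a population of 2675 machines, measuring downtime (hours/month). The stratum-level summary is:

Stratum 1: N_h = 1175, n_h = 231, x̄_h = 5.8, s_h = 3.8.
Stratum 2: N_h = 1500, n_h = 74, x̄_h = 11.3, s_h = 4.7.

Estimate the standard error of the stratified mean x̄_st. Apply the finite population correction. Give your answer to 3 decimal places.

SE(x̄_st) ≈ 0.315

V̂(x̄_st) = Σ W_h² (1 − n_h/N_h) s_h²/n_h, with W_h = N_h/N and N = 2675:
  stratum 1: (1175/2675)²·(1 − 231/1175)·3.8²/231 = 0.00968986
  stratum 2: (1500/2675)²·(1 − 74/1500)·4.7²/74 = 0.0892334
V̂(x̄_st) = 0.0989232
SE(x̄_st) = √0.0989232 = 0.314521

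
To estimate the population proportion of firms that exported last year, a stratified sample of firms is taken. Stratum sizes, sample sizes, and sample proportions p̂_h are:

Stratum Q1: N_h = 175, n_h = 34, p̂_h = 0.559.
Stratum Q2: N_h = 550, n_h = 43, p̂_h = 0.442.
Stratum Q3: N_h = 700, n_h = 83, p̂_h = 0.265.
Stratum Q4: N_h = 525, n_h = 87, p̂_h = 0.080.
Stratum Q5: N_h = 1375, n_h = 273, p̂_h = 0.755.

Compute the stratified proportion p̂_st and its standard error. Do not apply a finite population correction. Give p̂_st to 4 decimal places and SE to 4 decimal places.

N = 3325; stratum weights W_h = N_h/N.
p̂_st = Σ W_h p̂_h = (175·0.559 + 550·0.442 + 700·0.265 + 525·0.080 + 1375·0.755)/3325 = 0.48317
V̂(p̂_st) = Σ W_h² p̂_h(1−p̂_h)/(n_h−1):
  stratum Q1: (175/3325)²·0.559·0.441/33 = 2.06933e-05
  stratum Q2: (550/3325)²·0.442·0.558/42 = 0.000160675
  stratum Q3: (700/3325)²·0.265·0.735/82 = 0.000105277
  stratum Q4: (525/3325)²·0.080·0.920/86 = 2.13361e-05
  stratum Q5: (1375/3325)²·0.755·0.245/272 = 0.000116296
V̂(p̂_st) = 0.000424278; SE = √V̂ = 0.020598

p̂_st ≈ 0.4832, SE ≈ 0.0206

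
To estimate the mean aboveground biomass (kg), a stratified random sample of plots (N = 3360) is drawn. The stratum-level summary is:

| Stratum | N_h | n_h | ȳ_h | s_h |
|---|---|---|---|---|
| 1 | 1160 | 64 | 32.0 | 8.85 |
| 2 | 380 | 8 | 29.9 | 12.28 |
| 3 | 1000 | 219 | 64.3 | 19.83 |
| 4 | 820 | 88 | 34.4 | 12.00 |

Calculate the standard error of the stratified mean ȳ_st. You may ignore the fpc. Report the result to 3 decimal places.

V̂(ȳ_st) = Σ W_h² s_h²/n_h, with W_h = N_h/N and N = 3360:
  stratum 1: (1160/3360)²·8.85²/64 = 0.145863
  stratum 2: (380/3360)²·12.28²/8 = 0.241099
  stratum 3: (1000/3360)²·19.83²/219 = 0.159046
  stratum 4: (820/3360)²·12.00²/88 = 0.0974606
V̂(ȳ_st) = 0.643468
SE(ȳ_st) = √0.643468 = 0.802165

SE(ȳ_st) ≈ 0.802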